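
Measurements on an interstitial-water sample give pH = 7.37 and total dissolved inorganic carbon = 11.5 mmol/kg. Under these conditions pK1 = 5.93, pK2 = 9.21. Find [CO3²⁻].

α₂ = 1 / (1 + [H⁺]/K2 + [H⁺]²/(K1K2)) = 1 / (1 + 10^+1.84 + 10^+0.40)
   = 1 / (1 + 69.183 + 2.5119) = 1/72.695 = 0.01376
[CO3²⁻] = α₂ × DIC = 0.01376 × 11.5 = 0.158 mmol/kg

[CO3²⁻] = 0.158 mmol/kg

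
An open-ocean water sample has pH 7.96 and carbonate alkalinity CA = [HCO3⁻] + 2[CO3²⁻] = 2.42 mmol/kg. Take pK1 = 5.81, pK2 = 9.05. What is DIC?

DIC = 2.27 mmol/kg

CA = [HCO3⁻] + 2[CO3²⁻] = (α₁ + 2α₂)·DIC
At pH 7.96: [H⁺]/K1 = 10^-2.15 = 0.0070795, K2/[H⁺] = 10^-1.09 = 0.081283
α₁ = 1/(1 + 0.0070795 + 0.081283) = 1/1.0884 = 0.9188; α₂ = α₁·K2/[H⁺] = 0.07468
α₁ + 2α₂ = 1.0682
DIC = CA / (α₁ + 2α₂) = 2.42 / 1.0682 = 2.27 mmol/kg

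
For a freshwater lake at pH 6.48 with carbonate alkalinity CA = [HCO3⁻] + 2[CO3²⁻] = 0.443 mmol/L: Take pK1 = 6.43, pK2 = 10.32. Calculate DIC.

DIC = 0.838 mmol/L

CA = [HCO3⁻] + 2[CO3²⁻] = (α₁ + 2α₂)·DIC
At pH 6.48: [H⁺]/K1 = 10^-0.05 = 0.89125, K2/[H⁺] = 10^-3.84 = 0.00014454
α₁ = 1/(1 + 0.89125 + 0.00014454) = 1/1.8914 = 0.5287; α₂ = α₁·K2/[H⁺] = 7.642×10^-5
α₁ + 2α₂ = 0.5289
DIC = CA / (α₁ + 2α₂) = 0.443 / 0.5289 = 0.838 mmol/L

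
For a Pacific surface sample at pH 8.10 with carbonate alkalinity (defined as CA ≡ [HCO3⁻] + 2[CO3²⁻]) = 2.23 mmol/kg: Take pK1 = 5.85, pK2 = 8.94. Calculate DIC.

DIC = 1.99 mmol/kg

CA = [HCO3⁻] + 2[CO3²⁻] = (α₁ + 2α₂)·DIC
At pH 8.10: [H⁺]/K1 = 10^-2.25 = 0.0056234, K2/[H⁺] = 10^-0.84 = 0.14454
α₁ = 1/(1 + 0.0056234 + 0.14454) = 1/1.1502 = 0.8694; α₂ = α₁·K2/[H⁺] = 0.1257
α₁ + 2α₂ = 1.1208
DIC = CA / (α₁ + 2α₂) = 2.23 / 1.1208 = 1.99 mmol/kg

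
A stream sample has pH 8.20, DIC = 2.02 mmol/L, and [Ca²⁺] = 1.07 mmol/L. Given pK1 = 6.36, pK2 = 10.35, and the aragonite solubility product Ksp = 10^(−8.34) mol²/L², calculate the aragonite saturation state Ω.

Ω = 3.28

α₂ = 1 / (1 + [H⁺]/K2 + [H⁺]²/(K1K2)) = 1 / (1 + 10^+2.15 + 10^+0.31)
   = 1 / (1 + 141.25 + 2.0417) = 1/144.30 = 0.006930
[CO3²⁻] = α₂ × DIC = 0.006930 × 2.02 = 0.01400 mmol/L = 14.00 μmol/L
Ksp = 10^(−8.34) = 4.571×10^-9
Ω = [Ca²⁺][CO3²⁻]/Ksp = (1.07×10^-3)(1.400×10^-5) / 4.571×10^-9 = 3.28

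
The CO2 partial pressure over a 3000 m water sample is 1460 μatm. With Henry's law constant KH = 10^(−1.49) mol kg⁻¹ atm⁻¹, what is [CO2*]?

KH = 10^(−1.49) = 3.236×10^-2 mol kg⁻¹ atm⁻¹
[CO2*] = KH · pCO2 = 3.236×10^-2 × 1460×10^-6 atm = 4.72×10^-5 mol/kg

[CO2*] = 47.2 μmol/kg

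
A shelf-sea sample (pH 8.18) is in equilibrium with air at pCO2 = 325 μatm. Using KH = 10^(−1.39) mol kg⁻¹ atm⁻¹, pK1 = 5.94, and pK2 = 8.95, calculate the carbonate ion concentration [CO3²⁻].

[CO2*] = KH · pCO2 = 10^(−1.39) × 325×10^-6 = 1.324×10^-5 mol/kg
α₀ = 1/(1 + K1/[H⁺] + K1K2/[H⁺]²) = 1/(1 + 10^+2.24 + 10^+1.47) = 0.004895
DIC = [CO2*]/α₀ = 1.324×10^-5 / 0.004895 = 2.705 mmol/kg
[CO3²⁻] = α₂·DIC; α₂ = 0.1445, so [CO3²⁻] = 0.1445 × 2.705 = 0.391 mmol/kg

[CO3²⁻] = 0.391 mmol/kg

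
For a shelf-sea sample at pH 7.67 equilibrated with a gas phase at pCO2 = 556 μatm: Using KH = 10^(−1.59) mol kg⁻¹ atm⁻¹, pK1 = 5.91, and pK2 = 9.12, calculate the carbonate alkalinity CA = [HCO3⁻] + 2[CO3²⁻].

CA = 0.881 mmol/kg

[CO2*] = KH · pCO2 = 10^(−1.59) × 556×10^-6 = 1.429×10^-5 mol/kg
α₀ = 1/(1 + K1/[H⁺] + K1K2/[H⁺]²) = 1/(1 + 10^+1.76 + 10^+0.31) = 0.01651
DIC = [CO2*]/α₀ = 1.429×10^-5 / 0.01651 = 0.8659 mmol/kg
CA = (α₁ + 2α₂)·DIC = (0.9498 + 2×0.03370) × 0.8659 = 0.881 mmol/kg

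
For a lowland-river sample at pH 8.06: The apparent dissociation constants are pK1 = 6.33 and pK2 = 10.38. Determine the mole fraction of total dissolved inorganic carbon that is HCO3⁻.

α₁ = 1 / (1 + [H⁺]/K1 + K2/[H⁺]) = 1 / (1 + 10^-1.73 + 10^-2.32)
   = 1 / (1 + 0.018621 + 0.0047863) = 1/1.0234 = 0.9771

α₁ = 0.977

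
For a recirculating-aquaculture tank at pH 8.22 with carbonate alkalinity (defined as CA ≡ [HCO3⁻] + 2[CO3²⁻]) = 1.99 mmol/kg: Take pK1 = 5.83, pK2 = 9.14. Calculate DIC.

CA = [HCO3⁻] + 2[CO3²⁻] = (α₁ + 2α₂)·DIC
At pH 8.22: [H⁺]/K1 = 10^-2.39 = 0.0040738, K2/[H⁺] = 10^-0.92 = 0.12023
α₁ = 1/(1 + 0.0040738 + 0.12023) = 1/1.1243 = 0.8894; α₂ = α₁·K2/[H⁺] = 0.1069
α₁ + 2α₂ = 1.1033
DIC = CA / (α₁ + 2α₂) = 1.99 / 1.1033 = 1.80 mmol/kg

DIC = 1.80 mmol/kg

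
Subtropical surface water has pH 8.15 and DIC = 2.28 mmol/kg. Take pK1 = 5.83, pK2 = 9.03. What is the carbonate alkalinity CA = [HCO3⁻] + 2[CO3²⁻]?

CA = [HCO3⁻] + 2[CO3²⁻] = (α₁ + 2α₂)·DIC
At pH 8.15: [H⁺]/K1 = 10^-2.32 = 0.0047863, K2/[H⁺] = 10^-0.88 = 0.13183
α₁ = 1/(1 + 0.0047863 + 0.13183) = 1/1.1366 = 0.8798; α₂ = α₁·K2/[H⁺] = 0.1160
α₁ + 2α₂ = 1.1118
CA = 1.1118 × 2.28 = 2.53 mmol/kg

CA = 2.53 mmol/kg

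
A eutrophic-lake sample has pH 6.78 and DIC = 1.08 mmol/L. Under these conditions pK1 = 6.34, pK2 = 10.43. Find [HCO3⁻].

[HCO3⁻] = 0.792 mmol/L

α₁ = 1 / (1 + [H⁺]/K1 + K2/[H⁺]) = 1 / (1 + 10^-0.44 + 10^-3.65)
   = 1 / (1 + 0.36308 + 0.00022387) = 1/1.3633 = 0.7335
[HCO3⁻] = α₁ × DIC = 0.7335 × 1.08 = 0.792 mmol/L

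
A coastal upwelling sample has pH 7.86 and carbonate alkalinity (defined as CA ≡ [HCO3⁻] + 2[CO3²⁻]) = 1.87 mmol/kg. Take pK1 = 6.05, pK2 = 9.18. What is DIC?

CA = [HCO3⁻] + 2[CO3²⁻] = (α₁ + 2α₂)·DIC
At pH 7.86: [H⁺]/K1 = 10^-1.81 = 0.015488, K2/[H⁺] = 10^-1.32 = 0.047863
α₁ = 1/(1 + 0.015488 + 0.047863) = 1/1.0634 = 0.9404; α₂ = α₁·K2/[H⁺] = 0.04501
α₁ + 2α₂ = 1.0304
DIC = CA / (α₁ + 2α₂) = 1.87 / 1.0304 = 1.81 mmol/kg

DIC = 1.81 mmol/kg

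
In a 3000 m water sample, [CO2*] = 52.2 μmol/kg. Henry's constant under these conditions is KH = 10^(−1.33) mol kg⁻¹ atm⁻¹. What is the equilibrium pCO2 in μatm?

KH = 10^(−1.33) = 4.677×10^-2 mol kg⁻¹ atm⁻¹
pCO2 = [CO2*]/KH = 52.2×10^-6 / 4.677×10^-2 = 1.12×10^-3 atm = 1120 μatm

pCO2 = 1120 μatm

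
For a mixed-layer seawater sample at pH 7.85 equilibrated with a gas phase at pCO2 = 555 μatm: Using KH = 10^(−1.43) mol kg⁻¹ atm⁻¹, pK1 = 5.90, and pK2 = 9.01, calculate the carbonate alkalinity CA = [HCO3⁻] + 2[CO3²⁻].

[CO2*] = KH · pCO2 = 10^(−1.43) × 555×10^-6 = 2.062×10^-5 mol/kg
α₀ = 1/(1 + K1/[H⁺] + K1K2/[H⁺]²) = 1/(1 + 10^+1.95 + 10^+0.79) = 0.01039
DIC = [CO2*]/α₀ = 2.062×10^-5 / 0.01039 = 1.986 mmol/kg
CA = (α₁ + 2α₂)·DIC = (0.9256 + 2×0.06403) × 1.986 = 2.09 mmol/kg

CA = 2.09 mmol/kg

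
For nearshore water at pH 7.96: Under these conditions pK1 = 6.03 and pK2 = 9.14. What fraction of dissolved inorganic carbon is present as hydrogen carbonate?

α₁ = 1 / (1 + [H⁺]/K1 + K2/[H⁺]) = 1 / (1 + 10^-1.93 + 10^-1.18)
   = 1 / (1 + 0.011749 + 0.066069) = 1/1.0778 = 0.9278

α₁ = 0.928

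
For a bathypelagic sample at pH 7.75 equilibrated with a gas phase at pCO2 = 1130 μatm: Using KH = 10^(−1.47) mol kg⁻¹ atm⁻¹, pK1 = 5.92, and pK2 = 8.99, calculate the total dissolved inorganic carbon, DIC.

DIC = 2.78 mmol/kg

[CO2*] = KH · pCO2 = 10^(−1.47) × 1130×10^-6 = 3.829×10^-5 mol/kg
α₀ = 1/(1 + K1/[H⁺] + K1K2/[H⁺]²) = 1/(1 + 10^+1.83 + 10^+0.59) = 0.01379
DIC = [CO2*]/α₀ = 3.829×10^-5 / 0.01379 = 2.78 mmol/kg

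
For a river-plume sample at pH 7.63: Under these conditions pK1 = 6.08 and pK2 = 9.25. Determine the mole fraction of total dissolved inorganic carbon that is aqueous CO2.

α₀ = 0.0268

α₀ = 1 / (1 + K1/[H⁺] + K1K2/[H⁺]²) = 1 / (1 + 10^+1.55 + 10^-0.07)
   = 1 / (1 + 35.481 + 0.85114) = 1/37.332 = 0.02679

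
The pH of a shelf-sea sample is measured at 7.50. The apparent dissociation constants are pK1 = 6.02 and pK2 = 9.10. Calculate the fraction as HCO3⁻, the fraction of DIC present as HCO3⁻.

α₁ = 0.945

α₁ = 1 / (1 + [H⁺]/K1 + K2/[H⁺]) = 1 / (1 + 10^-1.48 + 10^-1.60)
   = 1 / (1 + 0.033113 + 0.025119) = 1/1.0582 = 0.9450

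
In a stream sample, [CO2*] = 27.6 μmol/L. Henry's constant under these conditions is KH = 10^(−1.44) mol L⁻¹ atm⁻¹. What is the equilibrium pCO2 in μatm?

KH = 10^(−1.44) = 3.631×10^-2 mol L⁻¹ atm⁻¹
pCO2 = [CO2*]/KH = 27.6×10^-6 / 3.631×10^-2 = 7.60×10^-4 atm = 760 μatm

pCO2 = 760 μatm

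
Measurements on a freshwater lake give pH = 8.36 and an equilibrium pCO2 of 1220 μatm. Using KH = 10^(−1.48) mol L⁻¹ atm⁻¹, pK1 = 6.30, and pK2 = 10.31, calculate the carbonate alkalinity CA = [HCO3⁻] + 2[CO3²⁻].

CA = 4.74 mmol/L

[CO2*] = KH · pCO2 = 10^(−1.48) × 1220×10^-6 = 4.040×10^-5 mol/L
α₀ = 1/(1 + K1/[H⁺] + K1K2/[H⁺]²) = 1/(1 + 10^+2.06 + 10^+0.11) = 0.008539
DIC = [CO2*]/α₀ = 4.040×10^-5 / 0.008539 = 4.731 mmol/L
CA = (α₁ + 2α₂)·DIC = (0.9805 + 2×0.01100) × 4.731 = 4.74 mmol/L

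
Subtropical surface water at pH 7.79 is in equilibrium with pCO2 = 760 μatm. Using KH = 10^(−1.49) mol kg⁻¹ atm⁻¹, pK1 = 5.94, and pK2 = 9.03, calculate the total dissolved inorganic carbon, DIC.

[CO2*] = KH · pCO2 = 10^(−1.49) × 760×10^-6 = 2.459×10^-5 mol/kg
α₀ = 1/(1 + K1/[H⁺] + K1K2/[H⁺]²) = 1/(1 + 10^+1.85 + 10^+0.61) = 0.01318
DIC = [CO2*]/α₀ = 2.459×10^-5 / 0.01318 = 1.87 mmol/kg

DIC = 1.87 mmol/kg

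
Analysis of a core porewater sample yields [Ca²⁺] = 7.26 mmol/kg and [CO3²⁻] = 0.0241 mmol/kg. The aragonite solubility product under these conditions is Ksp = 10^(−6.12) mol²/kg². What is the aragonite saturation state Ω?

Ω = 0.231

Ksp = 10^(−6.12) = 7.586×10^-7
Ω = [Ca²⁺][CO3²⁻]/Ksp = (7.26×10^-3)(0.0241×10^-3) / 7.586×10^-7 = 0.231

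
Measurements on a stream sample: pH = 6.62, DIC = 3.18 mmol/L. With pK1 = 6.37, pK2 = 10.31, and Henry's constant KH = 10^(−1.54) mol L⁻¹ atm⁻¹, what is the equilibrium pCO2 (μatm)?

pCO2 = 3.97×10^4 μatm

α₀ = 1 / (1 + K1/[H⁺] + K1K2/[H⁺]²) = 1 / (1 + 10^+0.25 + 10^-3.44)
   = 1 / (1 + 1.7783 + 0.00036308) = 1/2.7786 = 0.3599
[CO2*] = α₀ × DIC = 0.3599 × 3.18 = 1.144 mmol/L
pCO2 = [CO2*]/KH = 1.144×10^-3 / 2.884×10^-2 = 3.97×10^4 μatm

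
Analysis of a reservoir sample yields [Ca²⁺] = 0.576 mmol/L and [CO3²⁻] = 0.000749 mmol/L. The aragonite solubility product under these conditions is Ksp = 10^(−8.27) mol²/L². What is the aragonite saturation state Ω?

Ksp = 10^(−8.27) = 5.370×10^-9
Ω = [Ca²⁺][CO3²⁻]/Ksp = (0.576×10^-3)(0.000749×10^-3) / 5.370×10^-9 = 0.0803

Ω = 0.0803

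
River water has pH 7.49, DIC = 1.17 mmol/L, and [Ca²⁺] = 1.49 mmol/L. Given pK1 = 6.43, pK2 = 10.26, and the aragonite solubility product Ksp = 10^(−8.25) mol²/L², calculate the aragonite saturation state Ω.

α₂ = 1 / (1 + [H⁺]/K2 + [H⁺]²/(K1K2)) = 1 / (1 + 10^+2.77 + 10^+1.71)
   = 1 / (1 + 588.84 + 51.286) = 1/641.13 = 0.001560
[CO3²⁻] = α₂ × DIC = 0.001560 × 1.17 = 0.001825 mmol/L = 1.825 μmol/L
Ksp = 10^(−8.25) = 5.623×10^-9
Ω = [Ca²⁺][CO3²⁻]/Ksp = (1.49×10^-3)(1.825×10^-6) / 5.623×10^-9 = 0.484

Ω = 0.484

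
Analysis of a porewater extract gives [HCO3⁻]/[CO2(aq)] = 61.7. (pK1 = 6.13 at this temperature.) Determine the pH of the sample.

From K1 = [H⁺][HCO3⁻]/[CO2(aq)]:  pH = pK1 + log₁₀([HCO3⁻]/[CO2(aq)])
log₁₀(61.7) = +1.790
pH = 6.13 + (+1.790) = 7.92

pH = 7.92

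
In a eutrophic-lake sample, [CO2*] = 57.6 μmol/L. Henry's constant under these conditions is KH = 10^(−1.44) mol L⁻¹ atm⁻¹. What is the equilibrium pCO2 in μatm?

KH = 10^(−1.44) = 3.631×10^-2 mol L⁻¹ atm⁻¹
pCO2 = [CO2*]/KH = 57.6×10^-6 / 3.631×10^-2 = 1.59×10^-3 atm = 1590 μatm

pCO2 = 1590 μatm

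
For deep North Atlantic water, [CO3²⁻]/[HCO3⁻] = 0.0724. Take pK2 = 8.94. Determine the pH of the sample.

pH = 7.80

From K2 = [H⁺][CO3²⁻]/[HCO3⁻]:  pH = pK2 + log₁₀([CO3²⁻]/[HCO3⁻])
log₁₀(0.0724) = -1.140
pH = 8.94 + (-1.140) = 7.80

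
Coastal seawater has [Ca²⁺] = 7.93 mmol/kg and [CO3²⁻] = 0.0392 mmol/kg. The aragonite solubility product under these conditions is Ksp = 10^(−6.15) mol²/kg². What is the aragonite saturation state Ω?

Ksp = 10^(−6.15) = 7.079×10^-7
Ω = [Ca²⁺][CO3²⁻]/Ksp = (7.93×10^-3)(0.0392×10^-3) / 7.079×10^-7 = 0.439

Ω = 0.439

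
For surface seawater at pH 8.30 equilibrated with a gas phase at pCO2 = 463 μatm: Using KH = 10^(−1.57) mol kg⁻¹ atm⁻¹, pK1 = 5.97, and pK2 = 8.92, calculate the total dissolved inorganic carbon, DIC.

DIC = 3.32 mmol/kg

[CO2*] = KH · pCO2 = 10^(−1.57) × 463×10^-6 = 1.246×10^-5 mol/kg
α₀ = 1/(1 + K1/[H⁺] + K1K2/[H⁺]²) = 1/(1 + 10^+2.33 + 10^+1.71) = 0.003758
DIC = [CO2*]/α₀ = 1.246×10^-5 / 0.003758 = 3.32 mmol/kg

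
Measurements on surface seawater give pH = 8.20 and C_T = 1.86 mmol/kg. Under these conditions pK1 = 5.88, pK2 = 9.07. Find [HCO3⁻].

[HCO3⁻] = 1.63 mmol/kg

α₁ = 1 / (1 + [H⁺]/K1 + K2/[H⁺]) = 1 / (1 + 10^-2.32 + 10^-0.87)
   = 1 / (1 + 0.0047863 + 0.13490) = 1/1.1397 = 0.8774
[HCO3⁻] = α₁ × DIC = 0.8774 × 1.86 = 1.63 mmol/kg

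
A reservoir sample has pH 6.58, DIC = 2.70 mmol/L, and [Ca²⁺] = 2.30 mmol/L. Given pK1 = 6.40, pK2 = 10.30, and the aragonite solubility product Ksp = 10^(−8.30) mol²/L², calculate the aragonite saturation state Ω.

Ω = 0.142

α₂ = 1 / (1 + [H⁺]/K2 + [H⁺]²/(K1K2)) = 1 / (1 + 10^+3.72 + 10^+3.54)
   = 1 / (1 + 5248.1 + 3467.4) = 1/8716.4 = 0.0001147
[CO3²⁻] = α₂ × DIC = 0.0001147 × 2.70 = 0.0003098 mmol/L = 0.3098 μmol/L
Ksp = 10^(−8.30) = 5.012×10^-9
Ω = [Ca²⁺][CO3²⁻]/Ksp = (2.30×10^-3)(3.098×10^-7) / 5.012×10^-9 = 0.142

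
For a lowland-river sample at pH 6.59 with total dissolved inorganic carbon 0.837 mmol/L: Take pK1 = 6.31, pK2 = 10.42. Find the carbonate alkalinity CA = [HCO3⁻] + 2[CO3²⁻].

CA = 0.549 mmol/L

CA = [HCO3⁻] + 2[CO3²⁻] = (α₁ + 2α₂)·DIC
At pH 6.59: [H⁺]/K1 = 10^-0.28 = 0.52481, K2/[H⁺] = 10^-3.83 = 0.00014791
α₁ = 1/(1 + 0.52481 + 0.00014791) = 1/1.5250 = 0.6558; α₂ = α₁·K2/[H⁺] = 9.699×10^-5
α₁ + 2α₂ = 0.6560
CA = 0.6560 × 0.837 = 0.549 mmol/L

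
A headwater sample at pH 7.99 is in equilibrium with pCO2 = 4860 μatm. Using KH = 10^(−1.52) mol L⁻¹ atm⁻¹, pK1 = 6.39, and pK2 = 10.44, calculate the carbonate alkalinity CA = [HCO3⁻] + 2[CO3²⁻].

CA = 5.88 mmol/L

[CO2*] = KH · pCO2 = 10^(−1.52) × 4860×10^-6 = 1.468×10^-4 mol/L
α₀ = 1/(1 + K1/[H⁺] + K1K2/[H⁺]²) = 1/(1 + 10^+1.60 + 10^-0.85) = 0.02442
DIC = [CO2*]/α₀ = 1.468×10^-4 / 0.02442 = 6.011 mmol/L
CA = (α₁ + 2α₂)·DIC = (0.9721 + 2×0.003449) × 6.011 = 5.88 mmol/L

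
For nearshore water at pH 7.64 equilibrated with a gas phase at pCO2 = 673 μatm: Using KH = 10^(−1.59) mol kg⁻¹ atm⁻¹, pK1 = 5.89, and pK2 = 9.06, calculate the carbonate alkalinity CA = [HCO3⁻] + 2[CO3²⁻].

CA = 1.05 mmol/kg

[CO2*] = KH · pCO2 = 10^(−1.59) × 673×10^-6 = 1.730×10^-5 mol/kg
α₀ = 1/(1 + K1/[H⁺] + K1K2/[H⁺]²) = 1/(1 + 10^+1.75 + 10^+0.33) = 0.01684
DIC = [CO2*]/α₀ = 1.730×10^-5 / 0.01684 = 1.027 mmol/kg
CA = (α₁ + 2α₂)·DIC = (0.9471 + 2×0.03601) × 1.027 = 1.05 mmol/kg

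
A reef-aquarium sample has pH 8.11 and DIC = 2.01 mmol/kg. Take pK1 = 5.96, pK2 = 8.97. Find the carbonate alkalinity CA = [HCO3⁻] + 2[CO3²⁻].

CA = 2.24 mmol/kg

CA = [HCO3⁻] + 2[CO3²⁻] = (α₁ + 2α₂)·DIC
At pH 8.11: [H⁺]/K1 = 10^-2.15 = 0.0070795, K2/[H⁺] = 10^-0.86 = 0.13804
α₁ = 1/(1 + 0.0070795 + 0.13804) = 1/1.1451 = 0.8733; α₂ = α₁·K2/[H⁺] = 0.1205
α₁ + 2α₂ = 1.1144
CA = 1.1144 × 2.01 = 2.24 mmol/kg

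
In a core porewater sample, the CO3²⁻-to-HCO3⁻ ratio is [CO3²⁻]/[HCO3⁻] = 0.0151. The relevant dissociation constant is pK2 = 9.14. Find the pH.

pH = 7.32

From K2 = [H⁺][CO3²⁻]/[HCO3⁻]:  pH = pK2 + log₁₀([CO3²⁻]/[HCO3⁻])
log₁₀(0.0151) = -1.821
pH = 9.14 + (-1.821) = 7.32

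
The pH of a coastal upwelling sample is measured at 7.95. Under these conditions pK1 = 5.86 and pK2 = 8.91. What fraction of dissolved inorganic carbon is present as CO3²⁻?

α₂ = 1 / (1 + [H⁺]/K2 + [H⁺]²/(K1K2)) = 1 / (1 + 10^+0.96 + 10^-1.13)
   = 1 / (1 + 9.1201 + 0.074131) = 1/10.194 = 0.09809

α₂ = 0.0981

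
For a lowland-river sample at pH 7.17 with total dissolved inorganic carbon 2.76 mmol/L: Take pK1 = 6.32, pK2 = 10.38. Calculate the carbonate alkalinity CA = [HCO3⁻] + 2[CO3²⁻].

CA = [HCO3⁻] + 2[CO3²⁻] = (α₁ + 2α₂)·DIC
At pH 7.17: [H⁺]/K1 = 10^-0.85 = 0.14125, K2/[H⁺] = 10^-3.21 = 0.00061660
α₁ = 1/(1 + 0.14125 + 0.00061660) = 1/1.1419 = 0.8758; α₂ = α₁·K2/[H⁺] = 0.0005400
α₁ + 2α₂ = 0.8768
CA = 0.8768 × 2.76 = 2.42 mmol/L

CA = 2.42 mmol/L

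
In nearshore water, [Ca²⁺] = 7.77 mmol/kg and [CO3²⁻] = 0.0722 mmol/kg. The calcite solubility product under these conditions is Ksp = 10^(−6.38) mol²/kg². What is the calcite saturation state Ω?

Ksp = 10^(−6.38) = 4.169×10^-7
Ω = [Ca²⁺][CO3²⁻]/Ksp = (7.77×10^-3)(0.0722×10^-3) / 4.169×10^-7 = 1.35

Ω = 1.35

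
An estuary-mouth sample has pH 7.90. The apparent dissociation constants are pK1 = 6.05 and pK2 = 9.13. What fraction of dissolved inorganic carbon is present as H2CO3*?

α₀ = 0.0132

α₀ = 1 / (1 + K1/[H⁺] + K1K2/[H⁺]²) = 1 / (1 + 10^+1.85 + 10^+0.62)
   = 1 / (1 + 70.795 + 4.1687) = 1/75.963 = 0.01316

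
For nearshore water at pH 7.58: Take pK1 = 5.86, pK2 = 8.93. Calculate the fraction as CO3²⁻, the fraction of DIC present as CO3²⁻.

α₂ = 1 / (1 + [H⁺]/K2 + [H⁺]²/(K1K2)) = 1 / (1 + 10^+1.35 + 10^-0.37)
   = 1 / (1 + 22.387 + 0.42658) = 1/23.814 = 0.04199

α₂ = 0.0420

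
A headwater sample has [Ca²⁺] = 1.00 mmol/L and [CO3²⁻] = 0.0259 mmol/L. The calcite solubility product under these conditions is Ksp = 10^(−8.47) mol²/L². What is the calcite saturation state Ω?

Ksp = 10^(−8.47) = 3.388×10^-9
Ω = [Ca²⁺][CO3²⁻]/Ksp = (1.00×10^-3)(0.0259×10^-3) / 3.388×10^-9 = 7.64

Ω = 7.64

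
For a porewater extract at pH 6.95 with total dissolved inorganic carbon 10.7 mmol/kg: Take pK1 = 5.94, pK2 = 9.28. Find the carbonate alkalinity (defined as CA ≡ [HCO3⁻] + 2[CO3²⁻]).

CA = 9.80 mmol/kg

CA = [HCO3⁻] + 2[CO3²⁻] = (α₁ + 2α₂)·DIC
At pH 6.95: [H⁺]/K1 = 10^-1.01 = 0.097724, K2/[H⁺] = 10^-2.33 = 0.0046774
α₁ = 1/(1 + 0.097724 + 0.0046774) = 1/1.1024 = 0.9071; α₂ = α₁·K2/[H⁺] = 0.004243
α₁ + 2α₂ = 0.9156
CA = 0.9156 × 10.7 = 9.80 mmol/kg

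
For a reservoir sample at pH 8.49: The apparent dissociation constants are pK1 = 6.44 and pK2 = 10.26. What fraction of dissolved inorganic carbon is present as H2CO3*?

α₀ = 0.00869

α₀ = 1 / (1 + K1/[H⁺] + K1K2/[H⁺]²) = 1 / (1 + 10^+2.05 + 10^+0.28)
   = 1 / (1 + 112.20 + 1.9055) = 1/115.11 = 0.008688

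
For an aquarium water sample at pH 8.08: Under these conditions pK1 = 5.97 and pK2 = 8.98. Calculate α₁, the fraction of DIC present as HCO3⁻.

α₁ = 1 / (1 + [H⁺]/K1 + K2/[H⁺]) = 1 / (1 + 10^-2.11 + 10^-0.90)
   = 1 / (1 + 0.0077625 + 0.12589) = 1/1.1337 = 0.8821

α₁ = 0.882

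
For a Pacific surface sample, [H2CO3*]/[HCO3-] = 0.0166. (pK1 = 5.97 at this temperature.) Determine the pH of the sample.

From K1 = [H⁺][HCO3-]/[H2CO3*]:  pH = pK1 − log₁₀([H2CO3*]/[HCO3-])
log₁₀(0.0166) = -1.780
pH = 5.97 − (-1.780) = 7.75

pH = 7.75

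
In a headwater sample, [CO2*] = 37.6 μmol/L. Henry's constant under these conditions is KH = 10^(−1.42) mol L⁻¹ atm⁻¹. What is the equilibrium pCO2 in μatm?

pCO2 = 989 μatm

KH = 10^(−1.42) = 3.802×10^-2 mol L⁻¹ atm⁻¹
pCO2 = [CO2*]/KH = 37.6×10^-6 / 3.802×10^-2 = 9.89×10^-4 atm = 989 μatm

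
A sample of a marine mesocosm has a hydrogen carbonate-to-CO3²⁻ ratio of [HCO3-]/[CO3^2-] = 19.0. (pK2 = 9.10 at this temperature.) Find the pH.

From K2 = [H⁺][CO3^2-]/[HCO3-]:  pH = pK2 − log₁₀([HCO3-]/[CO3^2-])
log₁₀(19.0) = +1.279
pH = 9.10 − (+1.279) = 7.82

pH = 7.82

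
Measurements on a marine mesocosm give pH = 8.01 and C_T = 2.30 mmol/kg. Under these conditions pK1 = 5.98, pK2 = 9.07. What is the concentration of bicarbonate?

[HCO3⁻] = 2.10 mmol/kg

α₁ = 1 / (1 + [H⁺]/K1 + K2/[H⁺]) = 1 / (1 + 10^-2.03 + 10^-1.06)
   = 1 / (1 + 0.0093325 + 0.087096) = 1/1.0964 = 0.9121
[HCO3⁻] = α₁ × DIC = 0.9121 × 2.30 = 2.10 mmol/kg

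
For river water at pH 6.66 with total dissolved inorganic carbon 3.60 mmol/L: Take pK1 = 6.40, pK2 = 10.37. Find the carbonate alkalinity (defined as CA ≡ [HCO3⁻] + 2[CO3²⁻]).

CA = 2.32 mmol/L

CA = [HCO3⁻] + 2[CO3²⁻] = (α₁ + 2α₂)·DIC
At pH 6.66: [H⁺]/K1 = 10^-0.26 = 0.54954, K2/[H⁺] = 10^-3.71 = 0.00019498
α₁ = 1/(1 + 0.54954 + 0.00019498) = 1/1.5497 = 0.6453; α₂ = α₁·K2/[H⁺] = 0.0001258
α₁ + 2α₂ = 0.6455
CA = 0.6455 × 3.60 = 2.32 mmol/L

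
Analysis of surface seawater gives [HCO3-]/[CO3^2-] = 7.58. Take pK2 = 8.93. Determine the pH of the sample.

pH = 8.05

From K2 = [H⁺][CO3^2-]/[HCO3-]:  pH = pK2 − log₁₀([HCO3-]/[CO3^2-])
log₁₀(7.58) = +0.880
pH = 8.93 − (+0.880) = 8.05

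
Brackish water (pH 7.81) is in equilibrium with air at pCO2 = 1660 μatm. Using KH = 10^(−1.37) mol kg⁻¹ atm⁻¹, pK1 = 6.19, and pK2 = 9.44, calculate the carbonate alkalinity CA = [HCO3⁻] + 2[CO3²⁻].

[CO2*] = KH · pCO2 = 10^(−1.37) × 1660×10^-6 = 7.081×10^-5 mol/kg
α₀ = 1/(1 + K1/[H⁺] + K1K2/[H⁺]²) = 1/(1 + 10^+1.62 + 10^-0.01) = 0.02290
DIC = [CO2*]/α₀ = 7.081×10^-5 / 0.02290 = 3.092 mmol/kg
CA = (α₁ + 2α₂)·DIC = (0.9547 + 2×0.02238) × 3.092 = 3.09 mmol/kg

CA = 3.09 mmol/kg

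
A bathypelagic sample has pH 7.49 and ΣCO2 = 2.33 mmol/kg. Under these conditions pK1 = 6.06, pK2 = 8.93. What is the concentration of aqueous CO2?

α₀ = 1 / (1 + K1/[H⁺] + K1K2/[H⁺]²) = 1 / (1 + 10^+1.43 + 10^-0.01)
   = 1 / (1 + 26.915 + 0.97724) = 1/28.893 = 0.03461
[CO2*] = α₀ × DIC = 0.03461 × 2.33 = 0.0806 mmol/kg

[CO2*] = 0.0806 mmol/kg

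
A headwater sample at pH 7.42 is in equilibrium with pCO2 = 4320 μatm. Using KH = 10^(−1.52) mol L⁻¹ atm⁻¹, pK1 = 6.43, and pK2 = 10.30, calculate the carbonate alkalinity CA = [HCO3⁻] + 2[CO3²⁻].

CA = 1.28 mmol/L

[CO2*] = KH · pCO2 = 10^(−1.52) × 4320×10^-6 = 1.305×10^-4 mol/L
α₀ = 1/(1 + K1/[H⁺] + K1K2/[H⁺]²) = 1/(1 + 10^+0.99 + 10^-1.89) = 0.09272
DIC = [CO2*]/α₀ = 1.305×10^-4 / 0.09272 = 1.407 mmol/L
CA = (α₁ + 2α₂)·DIC = (0.9061 + 2×0.001194) × 1.407 = 1.28 mmol/L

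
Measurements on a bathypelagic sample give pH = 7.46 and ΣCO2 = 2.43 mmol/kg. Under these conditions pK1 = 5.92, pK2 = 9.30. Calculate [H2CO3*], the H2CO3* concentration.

α₀ = 1 / (1 + K1/[H⁺] + K1K2/[H⁺]²) = 1 / (1 + 10^+1.54 + 10^-0.30)
   = 1 / (1 + 34.674 + 0.50119) = 1/36.175 = 0.02764
[CO2*] = α₀ × DIC = 0.02764 × 2.43 = 0.0672 mmol/kg

[CO2*] = 0.0672 mmol/kg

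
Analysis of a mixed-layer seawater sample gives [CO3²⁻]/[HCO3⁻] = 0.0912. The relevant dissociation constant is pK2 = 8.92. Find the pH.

pH = 7.88

From K2 = [H⁺][CO3²⁻]/[HCO3⁻]:  pH = pK2 + log₁₀([CO3²⁻]/[HCO3⁻])
log₁₀(0.0912) = -1.040
pH = 8.92 + (-1.040) = 7.88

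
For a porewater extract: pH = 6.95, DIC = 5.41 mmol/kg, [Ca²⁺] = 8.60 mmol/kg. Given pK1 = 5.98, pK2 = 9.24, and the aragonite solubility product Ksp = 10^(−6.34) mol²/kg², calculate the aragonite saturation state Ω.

Ω = 0.469

α₂ = 1 / (1 + [H⁺]/K2 + [H⁺]²/(K1K2)) = 1 / (1 + 10^+2.29 + 10^+1.32)
   = 1 / (1 + 194.98 + 20.893) = 1/216.88 = 0.004611
[CO3²⁻] = α₂ × DIC = 0.004611 × 5.41 = 0.02494 mmol/kg
Ksp = 10^(−6.34) = 4.571×10^-7
Ω = [Ca²⁺][CO3²⁻]/Ksp = (8.60×10^-3)(2.494×10^-5) / 4.571×10^-7 = 0.469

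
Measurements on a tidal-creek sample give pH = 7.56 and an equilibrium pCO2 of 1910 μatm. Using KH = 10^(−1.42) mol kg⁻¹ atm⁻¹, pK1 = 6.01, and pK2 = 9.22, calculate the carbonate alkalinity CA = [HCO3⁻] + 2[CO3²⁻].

CA = 2.69 mmol/kg

[CO2*] = KH · pCO2 = 10^(−1.42) × 1910×10^-6 = 7.262×10^-5 mol/kg
α₀ = 1/(1 + K1/[H⁺] + K1K2/[H⁺]²) = 1/(1 + 10^+1.55 + 10^-0.11) = 0.02684
DIC = [CO2*]/α₀ = 7.262×10^-5 / 0.02684 = 2.706 mmol/kg
CA = (α₁ + 2α₂)·DIC = (0.9523 + 2×0.02083) × 2.706 = 2.69 mmol/kg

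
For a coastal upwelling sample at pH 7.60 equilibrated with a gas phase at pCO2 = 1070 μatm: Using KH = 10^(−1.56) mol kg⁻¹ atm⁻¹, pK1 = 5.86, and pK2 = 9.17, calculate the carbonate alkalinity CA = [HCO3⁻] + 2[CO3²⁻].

[CO2*] = KH · pCO2 = 10^(−1.56) × 1070×10^-6 = 2.947×10^-5 mol/kg
α₀ = 1/(1 + K1/[H⁺] + K1K2/[H⁺]²) = 1/(1 + 10^+1.74 + 10^+0.17) = 0.01741
DIC = [CO2*]/α₀ = 2.947×10^-5 / 0.01741 = 1.693 mmol/kg
CA = (α₁ + 2α₂)·DIC = (0.9568 + 2×0.02575) × 1.693 = 1.71 mmol/kg

CA = 1.71 mmol/kg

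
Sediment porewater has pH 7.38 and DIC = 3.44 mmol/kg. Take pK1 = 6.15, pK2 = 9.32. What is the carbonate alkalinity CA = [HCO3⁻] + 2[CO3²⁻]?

CA = [HCO3⁻] + 2[CO3²⁻] = (α₁ + 2α₂)·DIC
At pH 7.38: [H⁺]/K1 = 10^-1.23 = 0.058884, K2/[H⁺] = 10^-1.94 = 0.011482
α₁ = 1/(1 + 0.058884 + 0.011482) = 1/1.0704 = 0.9343; α₂ = α₁·K2/[H⁺] = 0.01073
α₁ + 2α₂ = 0.9557
CA = 0.9557 × 3.44 = 3.29 mmol/kg

CA = 3.29 mmol/kg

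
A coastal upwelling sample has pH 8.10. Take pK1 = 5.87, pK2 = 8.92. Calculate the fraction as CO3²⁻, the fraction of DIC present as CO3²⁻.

α₂ = 0.131

α₂ = 1 / (1 + [H⁺]/K2 + [H⁺]²/(K1K2)) = 1 / (1 + 10^+0.82 + 10^-1.41)
   = 1 / (1 + 6.6069 + 0.038905) = 1/7.6458 = 0.1308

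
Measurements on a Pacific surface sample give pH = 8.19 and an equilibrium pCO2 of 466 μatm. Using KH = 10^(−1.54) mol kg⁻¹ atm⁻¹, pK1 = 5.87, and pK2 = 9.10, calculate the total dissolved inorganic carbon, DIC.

DIC = 3.17 mmol/kg

[CO2*] = KH · pCO2 = 10^(−1.54) × 466×10^-6 = 1.344×10^-5 mol/kg
α₀ = 1/(1 + K1/[H⁺] + K1K2/[H⁺]²) = 1/(1 + 10^+2.32 + 10^+1.41) = 0.004244
DIC = [CO2*]/α₀ = 1.344×10^-5 / 0.004244 = 3.17 mmol/kg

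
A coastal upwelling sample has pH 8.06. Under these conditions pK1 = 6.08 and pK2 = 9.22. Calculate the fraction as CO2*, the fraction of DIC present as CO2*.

α₀ = 1 / (1 + K1/[H⁺] + K1K2/[H⁺]²) = 1 / (1 + 10^+1.98 + 10^+0.82)
   = 1 / (1 + 95.499 + 6.6069) = 1/103.11 = 0.009699

α₀ = 0.00970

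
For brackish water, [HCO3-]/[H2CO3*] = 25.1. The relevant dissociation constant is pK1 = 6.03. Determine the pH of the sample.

pH = 7.43

From K1 = [H⁺][HCO3-]/[H2CO3*]:  pH = pK1 + log₁₀([HCO3-]/[H2CO3*])
log₁₀(25.1) = +1.400
pH = 6.03 + (+1.400) = 7.43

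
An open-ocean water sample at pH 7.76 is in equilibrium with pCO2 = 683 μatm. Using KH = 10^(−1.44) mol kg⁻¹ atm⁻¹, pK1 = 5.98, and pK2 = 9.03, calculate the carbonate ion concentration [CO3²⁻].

[CO3²⁻] = 0.0802 mmol/kg

[CO2*] = KH · pCO2 = 10^(−1.44) × 683×10^-6 = 2.480×10^-5 mol/kg
α₀ = 1/(1 + K1/[H⁺] + K1K2/[H⁺]²) = 1/(1 + 10^+1.78 + 10^+0.51) = 0.01551
DIC = [CO2*]/α₀ = 2.480×10^-5 / 0.01551 = 1.599 mmol/kg
[CO3²⁻] = α₂·DIC; α₂ = 0.05018, so [CO3²⁻] = 0.05018 × 1.599 = 0.0802 mmol/kg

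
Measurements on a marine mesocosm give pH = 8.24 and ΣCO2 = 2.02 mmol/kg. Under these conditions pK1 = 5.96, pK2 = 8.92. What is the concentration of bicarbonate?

[HCO3⁻] = 1.66 mmol/kg

α₁ = 1 / (1 + [H⁺]/K1 + K2/[H⁺]) = 1 / (1 + 10^-2.28 + 10^-0.68)
   = 1 / (1 + 0.0052481 + 0.20893) = 1/1.2142 = 0.8236
[HCO3⁻] = α₁ × DIC = 0.8236 × 2.02 = 1.66 mmol/kg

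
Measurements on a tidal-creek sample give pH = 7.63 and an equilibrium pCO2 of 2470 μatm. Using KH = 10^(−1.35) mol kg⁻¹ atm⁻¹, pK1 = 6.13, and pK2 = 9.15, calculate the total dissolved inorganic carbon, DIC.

[CO2*] = KH · pCO2 = 10^(−1.35) × 2470×10^-6 = 1.103×10^-4 mol/kg
α₀ = 1/(1 + K1/[H⁺] + K1K2/[H⁺]²) = 1/(1 + 10^+1.50 + 10^-0.02) = 0.02978
DIC = [CO2*]/α₀ = 1.103×10^-4 / 0.02978 = 3.70 mmol/kg

DIC = 3.70 mmol/kg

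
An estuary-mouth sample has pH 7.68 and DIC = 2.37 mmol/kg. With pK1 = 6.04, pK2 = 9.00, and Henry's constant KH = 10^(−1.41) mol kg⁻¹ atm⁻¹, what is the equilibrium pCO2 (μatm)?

pCO2 = 1300 μatm

α₀ = 1 / (1 + K1/[H⁺] + K1K2/[H⁺]²) = 1 / (1 + 10^+1.64 + 10^+0.32)
   = 1 / (1 + 43.652 + 2.0893) = 1/46.741 = 0.02139
[CO2*] = α₀ × DIC = 0.02139 × 2.37 = 0.05071 mmol/kg
pCO2 = [CO2*]/KH = 5.071×10^-5 / 3.890×10^-2 = 1300 μatm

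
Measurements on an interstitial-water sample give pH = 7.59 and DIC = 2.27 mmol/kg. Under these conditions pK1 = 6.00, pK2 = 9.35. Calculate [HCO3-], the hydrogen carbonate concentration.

α₁ = 1 / (1 + [H⁺]/K1 + K2/[H⁺]) = 1 / (1 + 10^-1.59 + 10^-1.76)
   = 1 / (1 + 0.025704 + 0.017378) = 1/1.0431 = 0.9587
[HCO3⁻] = α₁ × DIC = 0.9587 × 2.27 = 2.18 mmol/kg

[HCO3⁻] = 2.18 mmol/kg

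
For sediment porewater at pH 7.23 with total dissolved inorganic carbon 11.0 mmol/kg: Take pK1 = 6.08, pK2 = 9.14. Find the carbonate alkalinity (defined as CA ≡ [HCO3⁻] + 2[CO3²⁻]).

CA = 10.4 mmol/kg

CA = [HCO3⁻] + 2[CO3²⁻] = (α₁ + 2α₂)·DIC
At pH 7.23: [H⁺]/K1 = 10^-1.15 = 0.070795, K2/[H⁺] = 10^-1.91 = 0.012303
α₁ = 1/(1 + 0.070795 + 0.012303) = 1/1.0831 = 0.9233; α₂ = α₁·K2/[H⁺] = 0.01136
α₁ + 2α₂ = 0.9460
CA = 0.9460 × 11.0 = 10.4 mmol/kg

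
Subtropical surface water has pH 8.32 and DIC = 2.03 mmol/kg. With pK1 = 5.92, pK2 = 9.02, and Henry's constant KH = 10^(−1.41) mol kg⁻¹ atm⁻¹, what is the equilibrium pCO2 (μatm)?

pCO2 = 173 μatm

α₀ = 1 / (1 + K1/[H⁺] + K1K2/[H⁺]²) = 1 / (1 + 10^+2.40 + 10^+1.70)
   = 1 / (1 + 251.19 + 50.119) = 1/302.31 = 0.003308
[CO2*] = α₀ × DIC = 0.003308 × 2.03 = 0.006715 mmol/kg = 6.715 μmol/kg
pCO2 = [CO2*]/KH = 6.715×10^-6 / 3.890×10^-2 = 173 μatm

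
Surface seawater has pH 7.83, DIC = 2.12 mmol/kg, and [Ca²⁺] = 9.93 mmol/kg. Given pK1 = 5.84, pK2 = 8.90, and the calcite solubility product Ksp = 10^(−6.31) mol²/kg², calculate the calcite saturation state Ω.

α₂ = 1 / (1 + [H⁺]/K2 + [H⁺]²/(K1K2)) = 1 / (1 + 10^+1.07 + 10^-0.92)
   = 1 / (1 + 11.749 + 0.12023) = 1/12.869 = 0.07770
[CO3²⁻] = α₂ × DIC = 0.07770 × 2.12 = 0.1647 mmol/kg
Ksp = 10^(−6.31) = 4.898×10^-7
Ω = [Ca²⁺][CO3²⁻]/Ksp = (9.93×10^-3)(1.647×10^-4) / 4.898×10^-7 = 3.34

Ω = 3.34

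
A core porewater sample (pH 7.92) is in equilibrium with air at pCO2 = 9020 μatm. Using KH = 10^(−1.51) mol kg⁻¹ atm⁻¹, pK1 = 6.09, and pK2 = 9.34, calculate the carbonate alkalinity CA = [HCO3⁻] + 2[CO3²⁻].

[CO2*] = KH · pCO2 = 10^(−1.51) × 9020×10^-6 = 2.787×10^-4 mol/kg
α₀ = 1/(1 + K1/[H⁺] + K1K2/[H⁺]²) = 1/(1 + 10^+1.83 + 10^+0.41) = 0.01405
DIC = [CO2*]/α₀ = 2.787×10^-4 / 0.01405 = 19.84 mmol/kg
CA = (α₁ + 2α₂)·DIC = (0.9498 + 2×0.03611) × 19.84 = 20.3 mmol/kg

CA = 20.3 mmol/kg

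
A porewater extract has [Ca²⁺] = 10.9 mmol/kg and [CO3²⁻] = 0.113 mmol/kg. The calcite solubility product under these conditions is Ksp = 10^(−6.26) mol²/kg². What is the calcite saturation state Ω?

Ksp = 10^(−6.26) = 5.495×10^-7
Ω = [Ca²⁺][CO3²⁻]/Ksp = (10.9×10^-3)(0.113×10^-3) / 5.495×10^-7 = 2.24

Ω = 2.24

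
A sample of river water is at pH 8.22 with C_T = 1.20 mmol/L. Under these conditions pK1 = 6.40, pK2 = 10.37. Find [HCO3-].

[HCO3⁻] = 1.17 mmol/L

α₁ = 1 / (1 + [H⁺]/K1 + K2/[H⁺]) = 1 / (1 + 10^-1.82 + 10^-2.15)
   = 1 / (1 + 0.015136 + 0.0070795) = 1/1.0222 = 0.9783
[HCO3⁻] = α₁ × DIC = 0.9783 × 1.20 = 1.17 mmol/L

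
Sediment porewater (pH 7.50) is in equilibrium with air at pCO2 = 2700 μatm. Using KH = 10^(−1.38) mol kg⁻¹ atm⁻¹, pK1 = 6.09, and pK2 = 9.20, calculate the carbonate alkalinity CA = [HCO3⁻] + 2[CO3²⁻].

[CO2*] = KH · pCO2 = 10^(−1.38) × 2700×10^-6 = 1.126×10^-4 mol/kg
α₀ = 1/(1 + K1/[H⁺] + K1K2/[H⁺]²) = 1/(1 + 10^+1.41 + 10^-0.29) = 0.03674
DIC = [CO2*]/α₀ = 1.126×10^-4 / 0.03674 = 3.063 mmol/kg
CA = (α₁ + 2α₂)·DIC = (0.9444 + 2×0.01884) × 3.063 = 3.01 mmol/kg

CA = 3.01 mmol/kg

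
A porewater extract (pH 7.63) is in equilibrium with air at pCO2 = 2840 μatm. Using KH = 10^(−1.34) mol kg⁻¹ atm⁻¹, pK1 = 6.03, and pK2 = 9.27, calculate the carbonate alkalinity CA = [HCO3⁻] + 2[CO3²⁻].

[CO2*] = KH · pCO2 = 10^(−1.34) × 2840×10^-6 = 1.298×10^-4 mol/kg
α₀ = 1/(1 + K1/[H⁺] + K1K2/[H⁺]²) = 1/(1 + 10^+1.60 + 10^-0.04) = 0.02397
DIC = [CO2*]/α₀ = 1.298×10^-4 / 0.02397 = 5.416 mmol/kg
CA = (α₁ + 2α₂)·DIC = (0.9542 + 2×0.02186) × 5.416 = 5.40 mmol/kg

CA = 5.40 mmol/kg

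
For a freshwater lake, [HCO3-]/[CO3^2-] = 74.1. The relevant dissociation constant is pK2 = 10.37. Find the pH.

From K2 = [H⁺][CO3^2-]/[HCO3-]:  pH = pK2 − log₁₀([HCO3-]/[CO3^2-])
log₁₀(74.1) = +1.870
pH = 10.37 − (+1.870) = 8.50

pH = 8.50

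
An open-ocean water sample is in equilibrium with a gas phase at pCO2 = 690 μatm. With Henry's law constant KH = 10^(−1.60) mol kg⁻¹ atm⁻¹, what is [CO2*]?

[CO2*] = 17.3 μmol/kg

KH = 10^(−1.60) = 2.512×10^-2 mol kg⁻¹ atm⁻¹
[CO2*] = KH · pCO2 = 2.512×10^-2 × 690×10^-6 atm = 1.73×10^-5 mol/kg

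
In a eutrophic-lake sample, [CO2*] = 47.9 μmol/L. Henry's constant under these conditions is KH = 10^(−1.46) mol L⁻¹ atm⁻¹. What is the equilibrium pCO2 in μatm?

KH = 10^(−1.46) = 3.467×10^-2 mol L⁻¹ atm⁻¹
pCO2 = [CO2*]/KH = 47.9×10^-6 / 3.467×10^-2 = 1.38×10^-3 atm = 1380 μatm

pCO2 = 1380 μatm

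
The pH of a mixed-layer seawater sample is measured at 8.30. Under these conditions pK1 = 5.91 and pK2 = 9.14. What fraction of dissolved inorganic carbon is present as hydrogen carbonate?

α₁ = 0.871

α₁ = 1 / (1 + [H⁺]/K1 + K2/[H⁺]) = 1 / (1 + 10^-2.39 + 10^-0.84)
   = 1 / (1 + 0.0040738 + 0.14454) = 1/1.1486 = 0.8706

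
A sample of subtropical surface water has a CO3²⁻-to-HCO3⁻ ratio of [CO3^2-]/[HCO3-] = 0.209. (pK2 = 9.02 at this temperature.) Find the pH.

From K2 = [H⁺][CO3^2-]/[HCO3-]:  pH = pK2 + log₁₀([CO3^2-]/[HCO3-])
log₁₀(0.209) = -0.680
pH = 9.02 + (-0.680) = 8.34

pH = 8.34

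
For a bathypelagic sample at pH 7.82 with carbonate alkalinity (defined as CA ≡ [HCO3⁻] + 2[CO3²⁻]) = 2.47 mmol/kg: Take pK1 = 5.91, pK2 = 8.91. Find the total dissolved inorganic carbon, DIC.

DIC = 2.32 mmol/kg

CA = [HCO3⁻] + 2[CO3²⁻] = (α₁ + 2α₂)·DIC
At pH 7.82: [H⁺]/K1 = 10^-1.91 = 0.012303, K2/[H⁺] = 10^-1.09 = 0.081283
α₁ = 1/(1 + 0.012303 + 0.081283) = 1/1.0936 = 0.9144; α₂ = α₁·K2/[H⁺] = 0.07433
α₁ + 2α₂ = 1.0631
DIC = CA / (α₁ + 2α₂) = 2.47 / 1.0631 = 2.32 mmol/kg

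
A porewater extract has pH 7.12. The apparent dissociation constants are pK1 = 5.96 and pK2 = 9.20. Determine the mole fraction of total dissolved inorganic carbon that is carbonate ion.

α₂ = 1 / (1 + [H⁺]/K2 + [H⁺]²/(K1K2)) = 1 / (1 + 10^+2.08 + 10^+0.92)
   = 1 / (1 + 120.23 + 8.3176) = 1/129.54 = 0.007719

α₂ = 0.00772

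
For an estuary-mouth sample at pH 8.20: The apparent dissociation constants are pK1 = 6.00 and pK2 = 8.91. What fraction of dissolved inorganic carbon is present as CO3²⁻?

α₂ = 1 / (1 + [H⁺]/K2 + [H⁺]²/(K1K2)) = 1 / (1 + 10^+0.71 + 10^-1.49)
   = 1 / (1 + 5.1286 + 0.032359) = 1/6.1610 = 0.1623

α₂ = 0.162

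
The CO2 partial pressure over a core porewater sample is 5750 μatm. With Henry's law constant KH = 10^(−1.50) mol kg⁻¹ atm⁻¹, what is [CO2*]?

[CO2*] = 182 μmol/kg

KH = 10^(−1.50) = 3.162×10^-2 mol kg⁻¹ atm⁻¹
[CO2*] = KH · pCO2 = 3.162×10^-2 × 5750×10^-6 atm = 1.82×10^-4 mol/kg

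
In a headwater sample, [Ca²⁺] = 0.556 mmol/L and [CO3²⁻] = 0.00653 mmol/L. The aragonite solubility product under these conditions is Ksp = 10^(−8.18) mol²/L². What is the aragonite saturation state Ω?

Ω = 0.550

Ksp = 10^(−8.18) = 6.607×10^-9
Ω = [Ca²⁺][CO3²⁻]/Ksp = (0.556×10^-3)(0.00653×10^-3) / 6.607×10^-9 = 0.550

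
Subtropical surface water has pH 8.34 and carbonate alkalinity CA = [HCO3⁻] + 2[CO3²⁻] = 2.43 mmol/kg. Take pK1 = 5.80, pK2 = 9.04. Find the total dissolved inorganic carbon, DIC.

DIC = 2.09 mmol/kg

CA = [HCO3⁻] + 2[CO3²⁻] = (α₁ + 2α₂)·DIC
At pH 8.34: [H⁺]/K1 = 10^-2.54 = 0.0028840, K2/[H⁺] = 10^-0.70 = 0.19953
α₁ = 1/(1 + 0.0028840 + 0.19953) = 1/1.2024 = 0.8317; α₂ = α₁·K2/[H⁺] = 0.1659
α₁ + 2α₂ = 1.1635
DIC = CA / (α₁ + 2α₂) = 2.43 / 1.1635 = 2.09 mmol/kg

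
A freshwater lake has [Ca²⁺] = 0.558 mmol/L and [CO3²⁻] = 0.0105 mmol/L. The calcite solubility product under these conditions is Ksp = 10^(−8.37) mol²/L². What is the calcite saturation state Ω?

Ksp = 10^(−8.37) = 4.266×10^-9
Ω = [Ca²⁺][CO3²⁻]/Ksp = (0.558×10^-3)(0.0105×10^-3) / 4.266×10^-9 = 1.37

Ω = 1.37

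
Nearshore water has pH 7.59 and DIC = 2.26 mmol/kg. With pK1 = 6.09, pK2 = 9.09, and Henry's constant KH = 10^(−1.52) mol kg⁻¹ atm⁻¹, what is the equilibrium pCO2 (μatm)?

α₀ = 1 / (1 + K1/[H⁺] + K1K2/[H⁺]²) = 1 / (1 + 10^+1.50 + 10^+0.00)
   = 1 / (1 + 31.623 + 1.0000) = 1/33.623 = 0.02974
[CO2*] = α₀ × DIC = 0.02974 × 2.26 = 0.06722 mmol/kg
pCO2 = [CO2*]/KH = 6.722×10^-5 / 3.020×10^-2 = 2230 μatm

pCO2 = 2230 μatm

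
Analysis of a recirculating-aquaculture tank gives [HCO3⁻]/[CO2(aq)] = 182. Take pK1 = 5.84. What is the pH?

From K1 = [H⁺][HCO3⁻]/[CO2(aq)]:  pH = pK1 + log₁₀([HCO3⁻]/[CO2(aq)])
log₁₀(182) = +2.260
pH = 5.84 + (+2.260) = 8.10

pH = 8.10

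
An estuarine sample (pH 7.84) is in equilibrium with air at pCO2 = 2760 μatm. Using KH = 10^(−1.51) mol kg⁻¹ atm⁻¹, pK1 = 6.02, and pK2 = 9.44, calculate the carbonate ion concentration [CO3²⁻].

[CO2*] = KH · pCO2 = 10^(−1.51) × 2760×10^-6 = 8.529×10^-5 mol/kg
α₀ = 1/(1 + K1/[H⁺] + K1K2/[H⁺]²) = 1/(1 + 10^+1.82 + 10^+0.22) = 0.01455
DIC = [CO2*]/α₀ = 8.529×10^-5 / 0.01455 = 5.862 mmol/kg
[CO3²⁻] = α₂·DIC; α₂ = 0.02415, so [CO3²⁻] = 0.02415 × 5.862 = 0.142 mmol/kg

[CO3²⁻] = 0.142 mmol/kg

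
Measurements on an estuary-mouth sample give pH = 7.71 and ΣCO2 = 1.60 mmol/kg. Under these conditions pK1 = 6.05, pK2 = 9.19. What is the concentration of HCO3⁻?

[HCO3⁻] = 1.52 mmol/kg

α₁ = 1 / (1 + [H⁺]/K1 + K2/[H⁺]) = 1 / (1 + 10^-1.66 + 10^-1.48)
   = 1 / (1 + 0.021878 + 0.033113) = 1/1.0550 = 0.9479
[HCO3⁻] = α₁ × DIC = 0.9479 × 1.60 = 1.52 mmol/kg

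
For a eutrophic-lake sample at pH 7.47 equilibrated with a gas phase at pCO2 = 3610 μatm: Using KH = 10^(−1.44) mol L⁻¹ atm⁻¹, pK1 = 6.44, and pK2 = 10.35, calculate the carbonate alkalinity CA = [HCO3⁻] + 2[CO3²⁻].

[CO2*] = KH · pCO2 = 10^(−1.44) × 3610×10^-6 = 1.311×10^-4 mol/L
α₀ = 1/(1 + K1/[H⁺] + K1K2/[H⁺]²) = 1/(1 + 10^+1.03 + 10^-1.85) = 0.08526
DIC = [CO2*]/α₀ = 1.311×10^-4 / 0.08526 = 1.537 mmol/L
CA = (α₁ + 2α₂)·DIC = (0.9135 + 2×0.001204) × 1.537 = 1.41 mmol/L

CA = 1.41 mmol/L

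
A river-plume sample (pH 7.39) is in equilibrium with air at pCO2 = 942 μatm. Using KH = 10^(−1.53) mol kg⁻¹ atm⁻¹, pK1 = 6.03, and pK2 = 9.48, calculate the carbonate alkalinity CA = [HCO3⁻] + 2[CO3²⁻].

CA = 0.647 mmol/kg

[CO2*] = KH · pCO2 = 10^(−1.53) × 942×10^-6 = 2.780×10^-5 mol/kg
α₀ = 1/(1 + K1/[H⁺] + K1K2/[H⁺]²) = 1/(1 + 10^+1.36 + 10^-0.73) = 0.04150
DIC = [CO2*]/α₀ = 2.780×10^-5 / 0.04150 = 0.6698 mmol/kg
CA = (α₁ + 2α₂)·DIC = (0.9508 + 2×0.007728) × 0.6698 = 0.647 mmol/kg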